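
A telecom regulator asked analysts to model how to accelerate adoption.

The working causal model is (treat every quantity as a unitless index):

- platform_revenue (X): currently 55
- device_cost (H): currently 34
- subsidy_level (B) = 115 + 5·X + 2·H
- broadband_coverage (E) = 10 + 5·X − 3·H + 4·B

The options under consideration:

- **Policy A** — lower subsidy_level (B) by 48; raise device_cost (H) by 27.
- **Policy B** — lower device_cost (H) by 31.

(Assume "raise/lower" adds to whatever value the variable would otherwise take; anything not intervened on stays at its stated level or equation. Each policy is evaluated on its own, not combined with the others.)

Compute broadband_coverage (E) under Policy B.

1860

Policy B (H − 31):
  X = 55
  H = 34 − 31 = 3
  B = 115 + 5·55 + 2·3 = 396
  E = 10 + 5·55 − 3·3 + 4·396 = 1860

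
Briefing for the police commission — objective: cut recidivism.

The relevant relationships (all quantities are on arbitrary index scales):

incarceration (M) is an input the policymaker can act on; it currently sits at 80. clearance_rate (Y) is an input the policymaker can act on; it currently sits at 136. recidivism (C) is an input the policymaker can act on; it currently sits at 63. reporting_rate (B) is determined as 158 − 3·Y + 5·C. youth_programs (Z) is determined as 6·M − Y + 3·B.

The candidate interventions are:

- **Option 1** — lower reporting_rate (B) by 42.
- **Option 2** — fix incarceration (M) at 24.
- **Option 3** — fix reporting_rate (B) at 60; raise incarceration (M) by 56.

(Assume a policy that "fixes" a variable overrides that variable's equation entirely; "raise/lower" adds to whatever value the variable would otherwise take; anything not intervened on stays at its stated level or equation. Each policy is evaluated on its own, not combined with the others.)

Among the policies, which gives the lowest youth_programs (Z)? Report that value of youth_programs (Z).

Option 1 (B − 42):
  M = 80
  Y = 136
  C = 63
  B = 158 − 3·136 + 5·63 (−42 from intervention) = 23
  Z = 0 + 6·80 − 136 + 3·23 = 413
Option 2 (M := 24):
  M = 24
  Y = 136
  C = 63
  B = 158 − 3·136 + 5·63 = 65
  Z = 0 + 6·24 − 136 + 3·65 = 203
Option 3 (B := 60, M + 56):
  M = 80 + 56 = 136
  Y = 136
  C = 63
  B = 60
  Z = 0 + 6·136 − 136 + 3·60 = 860
Comparing — Option 1: Z=413, Option 2: Z=203, Option 3: Z=860. Lowest is 203 (Option 2).

203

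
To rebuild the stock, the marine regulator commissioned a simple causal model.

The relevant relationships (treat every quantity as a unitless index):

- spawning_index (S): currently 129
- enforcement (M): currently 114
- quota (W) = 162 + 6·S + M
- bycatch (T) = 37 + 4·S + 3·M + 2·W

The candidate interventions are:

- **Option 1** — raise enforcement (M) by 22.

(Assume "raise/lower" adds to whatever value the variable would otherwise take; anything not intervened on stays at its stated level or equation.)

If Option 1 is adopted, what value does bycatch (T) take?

Option 1 (M + 22):
  S = 129
  M = 114 + 22 = 136
  W = 162 + 6·129 + 136 = 1072
  T = 37 + 4·129 + 3·136 + 2·1072 = 3105

3105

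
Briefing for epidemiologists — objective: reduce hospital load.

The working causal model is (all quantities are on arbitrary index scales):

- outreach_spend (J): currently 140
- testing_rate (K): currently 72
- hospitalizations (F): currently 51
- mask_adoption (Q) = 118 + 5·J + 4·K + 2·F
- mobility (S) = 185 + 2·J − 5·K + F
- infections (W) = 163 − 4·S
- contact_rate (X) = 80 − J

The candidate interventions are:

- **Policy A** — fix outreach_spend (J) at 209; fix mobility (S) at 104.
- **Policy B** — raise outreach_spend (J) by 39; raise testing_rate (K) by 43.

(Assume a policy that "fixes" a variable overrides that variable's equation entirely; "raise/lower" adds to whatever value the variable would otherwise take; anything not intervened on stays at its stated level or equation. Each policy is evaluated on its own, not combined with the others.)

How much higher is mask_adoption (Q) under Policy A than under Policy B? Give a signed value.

Policy A (J := 209, S := 104):
  J = 209
  K = 72
  F = 51
  Q = 118 + 5·209 + 4·72 + 2·51 = 1553
Policy B (J + 39, K + 43):
  J = 140 + 39 = 179
  K = 72 + 43 = 115
  F = 51
  Q = 118 + 5·179 + 4·115 + 2·51 = 1575
Q: 1553 − 1575 = -22

-22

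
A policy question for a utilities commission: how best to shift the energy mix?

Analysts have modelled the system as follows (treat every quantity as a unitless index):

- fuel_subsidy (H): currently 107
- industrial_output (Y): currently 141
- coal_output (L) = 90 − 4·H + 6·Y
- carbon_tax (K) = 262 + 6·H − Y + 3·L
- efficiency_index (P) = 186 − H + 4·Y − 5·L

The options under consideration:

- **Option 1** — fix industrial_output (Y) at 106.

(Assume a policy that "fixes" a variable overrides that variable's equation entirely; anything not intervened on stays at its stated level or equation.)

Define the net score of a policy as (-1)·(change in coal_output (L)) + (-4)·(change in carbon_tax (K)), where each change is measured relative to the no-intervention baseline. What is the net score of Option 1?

2590

Baseline:
  H = 107
  Y = 141
  L = 90 − 4·107 + 6·141 = 508
  K = 262 + 6·107 − 141 + 3·508 = 2287
Option 1 (Y := 106):
  H = 107
  Y = 106
  L = 90 − 4·107 + 6·106 = 298
  K = 262 + 6·107 − 106 + 3·298 = 1692
ΔL = 298 − 508 = -210; ΔK = 1692 − 2287 = -595
Score = (-1)·(-210) + (-4)·(-595) = 2590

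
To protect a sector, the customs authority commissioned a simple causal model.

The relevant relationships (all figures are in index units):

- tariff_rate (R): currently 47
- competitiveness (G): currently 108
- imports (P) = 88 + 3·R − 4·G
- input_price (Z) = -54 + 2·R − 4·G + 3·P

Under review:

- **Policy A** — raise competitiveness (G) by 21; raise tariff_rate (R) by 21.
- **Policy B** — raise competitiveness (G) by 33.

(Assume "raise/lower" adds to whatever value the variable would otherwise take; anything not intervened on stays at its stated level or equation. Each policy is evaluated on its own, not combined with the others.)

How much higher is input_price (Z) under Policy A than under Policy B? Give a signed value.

423

Policy A (G + 21, R + 21):
  R = 47 + 21 = 68
  G = 108 + 21 = 129
  P = 88 + 3·68 − 4·129 = -224
  Z = -54 + 2·68 − 4·129 + 3·(-224) = -1106
Policy B (G + 33):
  R = 47
  G = 108 + 33 = 141
  P = 88 + 3·47 − 4·141 = -335
  Z = -54 + 2·47 − 4·141 + 3·(-335) = -1529
Z: -1106 − (-1529) = 423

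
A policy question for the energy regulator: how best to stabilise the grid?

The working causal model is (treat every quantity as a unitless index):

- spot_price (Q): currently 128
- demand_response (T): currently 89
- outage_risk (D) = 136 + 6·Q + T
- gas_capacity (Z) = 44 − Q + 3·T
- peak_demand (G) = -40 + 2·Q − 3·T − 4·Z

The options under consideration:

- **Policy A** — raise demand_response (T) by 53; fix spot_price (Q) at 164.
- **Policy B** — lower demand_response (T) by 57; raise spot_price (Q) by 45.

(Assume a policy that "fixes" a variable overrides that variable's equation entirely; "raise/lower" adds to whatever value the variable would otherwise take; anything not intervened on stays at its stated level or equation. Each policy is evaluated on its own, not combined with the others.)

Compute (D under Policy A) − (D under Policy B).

Policy A (T + 53, Q := 164):
  Q = 164
  T = 89 + 53 = 142
  D = 136 + 6·164 + 142 = 1262
Policy B (T − 57, Q + 45):
  Q = 128 + 45 = 173
  T = 89 − 57 = 32
  D = 136 + 6·173 + 32 = 1206
D: 1262 − 1206 = 56

56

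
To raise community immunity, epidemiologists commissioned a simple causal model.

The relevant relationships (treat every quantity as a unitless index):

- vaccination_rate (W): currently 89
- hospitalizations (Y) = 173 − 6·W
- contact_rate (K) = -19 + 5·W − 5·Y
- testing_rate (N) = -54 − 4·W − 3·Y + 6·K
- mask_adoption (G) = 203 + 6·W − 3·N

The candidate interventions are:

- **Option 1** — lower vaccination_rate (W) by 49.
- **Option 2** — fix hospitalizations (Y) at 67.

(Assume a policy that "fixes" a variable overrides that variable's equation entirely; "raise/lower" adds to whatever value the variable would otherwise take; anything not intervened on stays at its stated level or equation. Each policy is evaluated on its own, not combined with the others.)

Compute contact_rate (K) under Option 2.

91

Option 2 (Y := 67):
  W = 89
  Y = 67
  K = -19 + 5·89 − 5·67 = 91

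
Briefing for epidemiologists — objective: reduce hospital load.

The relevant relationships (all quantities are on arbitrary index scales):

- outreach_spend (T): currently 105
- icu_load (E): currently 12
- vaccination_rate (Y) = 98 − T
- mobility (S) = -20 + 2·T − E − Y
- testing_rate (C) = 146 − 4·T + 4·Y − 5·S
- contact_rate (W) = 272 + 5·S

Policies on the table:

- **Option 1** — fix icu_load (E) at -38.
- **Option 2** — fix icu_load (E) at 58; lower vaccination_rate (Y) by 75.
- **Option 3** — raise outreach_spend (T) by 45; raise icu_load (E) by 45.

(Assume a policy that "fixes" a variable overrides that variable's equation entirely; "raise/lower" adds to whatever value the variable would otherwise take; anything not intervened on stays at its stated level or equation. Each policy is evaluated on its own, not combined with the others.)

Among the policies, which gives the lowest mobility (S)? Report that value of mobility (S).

214

Option 1 (E := -38):
  T = 105
  E = -38
  Y = 98 − 105 = -7
  S = -20 + 2·105 − (-38) − (-7) = 235
Option 2 (E := 58, Y − 75):
  T = 105
  E = 58
  Y = 98 − 105 (−75 from intervention) = -82
  S = -20 + 2·105 − 58 − (-82) = 214
Option 3 (T + 45, E + 45):
  T = 105 + 45 = 150
  E = 12 + 45 = 57
  Y = 98 − 150 = -52
  S = -20 + 2·150 − 57 − (-52) = 275
Comparing — Option 1: S=235, Option 2: S=214, Option 3: S=275. Lowest is 214 (Option 2).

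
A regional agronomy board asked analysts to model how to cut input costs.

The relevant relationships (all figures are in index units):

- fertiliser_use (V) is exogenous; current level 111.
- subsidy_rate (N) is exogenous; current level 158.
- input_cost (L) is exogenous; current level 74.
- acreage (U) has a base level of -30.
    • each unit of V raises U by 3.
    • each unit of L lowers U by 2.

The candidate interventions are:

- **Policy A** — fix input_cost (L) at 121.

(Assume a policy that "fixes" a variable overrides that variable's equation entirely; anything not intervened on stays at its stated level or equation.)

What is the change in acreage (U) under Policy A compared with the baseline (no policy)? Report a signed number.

-94

Baseline:
  V = 111
  L = 74
  U = -30 + 3·111 − 2·74 = 155
Policy A (L := 121):
  V = 111
  L = 121
  U = -30 + 3·111 − 2·121 = 61
Change in U: 61 − 155 = -94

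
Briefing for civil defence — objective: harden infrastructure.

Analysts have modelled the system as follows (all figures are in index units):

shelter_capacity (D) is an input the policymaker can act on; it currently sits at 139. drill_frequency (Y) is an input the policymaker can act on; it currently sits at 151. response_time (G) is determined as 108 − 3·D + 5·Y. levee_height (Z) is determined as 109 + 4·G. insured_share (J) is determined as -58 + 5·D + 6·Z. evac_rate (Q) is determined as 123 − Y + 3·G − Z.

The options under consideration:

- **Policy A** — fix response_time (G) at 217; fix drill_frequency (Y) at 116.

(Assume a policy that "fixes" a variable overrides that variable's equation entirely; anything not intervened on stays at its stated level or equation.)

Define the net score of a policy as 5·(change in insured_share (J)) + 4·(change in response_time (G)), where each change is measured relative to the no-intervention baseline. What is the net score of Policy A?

-28396

Baseline:
  D = 139
  Y = 151
  G = 108 − 3·139 + 5·151 = 446
  Z = 109 + 4·446 = 1893
  J = -58 + 5·139 + 6·1893 = 11995
Policy A (G := 217, Y := 116):
  D = 139
  Y = 116
  G = 217
  Z = 109 + 4·217 = 977
  J = -58 + 5·139 + 6·977 = 6499
ΔJ = 6499 − 11995 = -5496; ΔG = 217 − 446 = -229
Score = 5·(-5496) + 4·(-229) = -28396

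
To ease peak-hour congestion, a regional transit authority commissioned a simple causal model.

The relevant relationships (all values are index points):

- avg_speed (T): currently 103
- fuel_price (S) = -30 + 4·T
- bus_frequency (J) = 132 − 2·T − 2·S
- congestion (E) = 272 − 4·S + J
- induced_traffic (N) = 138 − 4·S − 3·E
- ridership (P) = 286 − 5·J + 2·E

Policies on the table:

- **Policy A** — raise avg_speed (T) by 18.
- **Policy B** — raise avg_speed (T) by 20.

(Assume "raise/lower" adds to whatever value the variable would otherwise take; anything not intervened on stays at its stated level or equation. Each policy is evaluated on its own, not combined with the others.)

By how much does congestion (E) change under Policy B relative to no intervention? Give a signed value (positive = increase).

-520

Baseline:
  T = 103
  S = -30 + 4·103 = 382
  J = 132 − 2·103 − 2·382 = -838
  E = 272 − 4·382 + (-838) = -2094
Policy B (T + 20):
  T = 103 + 20 = 123
  S = -30 + 4·123 = 462
  J = 132 − 2·123 − 2·462 = -1038
  E = 272 − 4·462 + (-1038) = -2614
Change in E: -2614 − (-2094) = -520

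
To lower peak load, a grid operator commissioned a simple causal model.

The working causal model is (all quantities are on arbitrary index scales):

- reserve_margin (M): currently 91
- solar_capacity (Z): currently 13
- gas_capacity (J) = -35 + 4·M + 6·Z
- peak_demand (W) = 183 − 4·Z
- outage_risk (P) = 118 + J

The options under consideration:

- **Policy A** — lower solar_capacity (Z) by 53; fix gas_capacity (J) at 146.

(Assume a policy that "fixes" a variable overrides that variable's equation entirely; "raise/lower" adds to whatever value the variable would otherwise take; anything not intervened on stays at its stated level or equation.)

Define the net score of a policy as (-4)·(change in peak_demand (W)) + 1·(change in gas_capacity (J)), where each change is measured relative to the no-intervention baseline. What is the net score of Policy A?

Baseline:
  M = 91
  Z = 13
  J = -35 + 4·91 + 6·13 = 407
  W = 183 − 4·13 = 131
Policy A (Z − 53, J := 146):
  M = 91
  Z = 13 − 53 = -40
  J = 146
  W = 183 − 4·(-40) = 343
ΔW = 343 − 131 = 212; ΔJ = 146 − 407 = -261
Score = (-4)·212 + 1·(-261) = -1109

-1109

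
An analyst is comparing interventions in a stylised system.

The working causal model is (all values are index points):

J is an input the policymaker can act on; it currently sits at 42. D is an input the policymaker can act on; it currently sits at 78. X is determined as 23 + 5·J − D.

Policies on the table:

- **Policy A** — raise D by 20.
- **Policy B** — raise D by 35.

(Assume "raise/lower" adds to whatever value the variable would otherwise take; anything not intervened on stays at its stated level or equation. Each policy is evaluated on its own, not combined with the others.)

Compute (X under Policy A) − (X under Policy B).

Policy A (D + 20):
  J = 42
  D = 78 + 20 = 98
  X = 23 + 5·42 − 98 = 135
Policy B (D + 35):
  J = 42
  D = 78 + 35 = 113
  X = 23 + 5·42 − 113 = 120
X: 135 − 120 = 15

15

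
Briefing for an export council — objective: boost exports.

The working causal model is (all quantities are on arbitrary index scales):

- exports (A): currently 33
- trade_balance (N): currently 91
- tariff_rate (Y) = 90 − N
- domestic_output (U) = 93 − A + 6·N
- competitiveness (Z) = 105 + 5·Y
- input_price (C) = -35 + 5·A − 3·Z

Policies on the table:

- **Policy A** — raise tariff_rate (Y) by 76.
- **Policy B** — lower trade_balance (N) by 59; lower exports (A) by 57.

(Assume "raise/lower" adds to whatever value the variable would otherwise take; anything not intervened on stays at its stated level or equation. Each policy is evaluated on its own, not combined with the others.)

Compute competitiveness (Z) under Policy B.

Policy B (N − 59, A − 57):
  N = 91 − 59 = 32
  Y = 90 − 32 = 58
  Z = 105 + 5·58 = 395

395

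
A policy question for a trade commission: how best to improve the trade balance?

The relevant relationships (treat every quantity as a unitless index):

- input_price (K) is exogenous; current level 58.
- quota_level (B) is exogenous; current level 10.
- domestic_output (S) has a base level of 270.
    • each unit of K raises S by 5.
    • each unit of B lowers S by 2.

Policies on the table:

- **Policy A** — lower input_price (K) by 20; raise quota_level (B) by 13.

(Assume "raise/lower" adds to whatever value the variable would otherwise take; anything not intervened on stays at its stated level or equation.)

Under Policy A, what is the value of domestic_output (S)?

414

Policy A (K − 20, B + 13):
  K = 58 − 20 = 38
  B = 10 + 13 = 23
  S = 270 + 5·38 − 2·23 = 414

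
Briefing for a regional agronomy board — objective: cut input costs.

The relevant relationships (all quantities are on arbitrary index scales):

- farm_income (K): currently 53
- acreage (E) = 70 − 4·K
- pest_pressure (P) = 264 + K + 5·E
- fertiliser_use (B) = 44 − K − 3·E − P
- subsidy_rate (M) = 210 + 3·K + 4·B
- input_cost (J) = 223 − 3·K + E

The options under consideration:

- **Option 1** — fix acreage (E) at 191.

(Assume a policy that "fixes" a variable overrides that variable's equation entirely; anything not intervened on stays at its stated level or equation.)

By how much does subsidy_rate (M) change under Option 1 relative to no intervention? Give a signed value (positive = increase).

-10656

Baseline:
  K = 53
  E = 70 − 4·53 = -142
  P = 264 + 53 + 5·(-142) = -393
  B = 44 − 53 − 3·(-142) − (-393) = 810
  M = 210 + 3·53 + 4·810 = 3609
Option 1 (E := 191):
  K = 53
  E = 191
  P = 264 + 53 + 5·191 = 1272
  B = 44 − 53 − 3·191 − 1272 = -1854
  M = 210 + 3·53 + 4·(-1854) = -7047
Change in M: -7047 − 3609 = -10656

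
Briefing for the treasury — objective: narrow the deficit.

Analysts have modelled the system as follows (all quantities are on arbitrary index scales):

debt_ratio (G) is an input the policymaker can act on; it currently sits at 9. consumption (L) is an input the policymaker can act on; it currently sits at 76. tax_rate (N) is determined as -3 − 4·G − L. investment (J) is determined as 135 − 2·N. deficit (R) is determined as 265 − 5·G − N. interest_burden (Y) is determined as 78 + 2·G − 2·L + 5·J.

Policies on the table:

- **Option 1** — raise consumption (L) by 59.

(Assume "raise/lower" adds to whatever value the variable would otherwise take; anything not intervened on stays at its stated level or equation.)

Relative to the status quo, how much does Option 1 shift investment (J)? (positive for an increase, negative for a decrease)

118

Baseline:
  G = 9
  L = 76
  N = -3 − 4·9 − 76 = -115
  J = 135 − 2·(-115) = 365
Option 1 (L + 59):
  G = 9
  L = 76 + 59 = 135
  N = -3 − 4·9 − 135 = -174
  J = 135 − 2·(-174) = 483
Change in J: 483 − 365 = 118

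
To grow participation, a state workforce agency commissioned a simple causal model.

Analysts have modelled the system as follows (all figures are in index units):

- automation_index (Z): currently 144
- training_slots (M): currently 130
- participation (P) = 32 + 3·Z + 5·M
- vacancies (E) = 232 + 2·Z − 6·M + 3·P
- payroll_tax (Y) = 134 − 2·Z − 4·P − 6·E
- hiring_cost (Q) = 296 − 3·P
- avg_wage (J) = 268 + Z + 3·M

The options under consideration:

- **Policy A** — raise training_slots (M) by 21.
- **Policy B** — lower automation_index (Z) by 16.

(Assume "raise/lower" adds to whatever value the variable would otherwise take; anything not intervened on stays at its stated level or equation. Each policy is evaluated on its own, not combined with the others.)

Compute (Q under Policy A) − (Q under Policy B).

Policy A (M + 21):
  Z = 144
  M = 130 + 21 = 151
  P = 32 + 3·144 + 5·151 = 1219
  Q = 296 − 3·1219 = -3361
Policy B (Z − 16):
  Z = 144 − 16 = 128
  M = 130
  P = 32 + 3·128 + 5·130 = 1066
  Q = 296 − 3·1066 = -2902
Q: -3361 − (-2902) = -459

-459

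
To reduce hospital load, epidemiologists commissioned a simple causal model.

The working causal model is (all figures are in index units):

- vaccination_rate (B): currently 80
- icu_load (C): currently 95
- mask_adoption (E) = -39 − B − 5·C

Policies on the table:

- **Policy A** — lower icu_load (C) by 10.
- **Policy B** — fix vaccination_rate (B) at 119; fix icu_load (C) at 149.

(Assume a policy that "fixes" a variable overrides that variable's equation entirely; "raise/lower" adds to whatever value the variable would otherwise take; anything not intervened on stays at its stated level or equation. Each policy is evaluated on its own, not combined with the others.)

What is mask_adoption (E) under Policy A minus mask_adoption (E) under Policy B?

Policy A (C − 10):
  B = 80
  C = 95 − 10 = 85
  E = -39 − 80 − 5·85 = -544
Policy B (B := 119, C := 149):
  B = 119
  C = 149
  E = -39 − 119 − 5·149 = -903
E: -544 − (-903) = 359

359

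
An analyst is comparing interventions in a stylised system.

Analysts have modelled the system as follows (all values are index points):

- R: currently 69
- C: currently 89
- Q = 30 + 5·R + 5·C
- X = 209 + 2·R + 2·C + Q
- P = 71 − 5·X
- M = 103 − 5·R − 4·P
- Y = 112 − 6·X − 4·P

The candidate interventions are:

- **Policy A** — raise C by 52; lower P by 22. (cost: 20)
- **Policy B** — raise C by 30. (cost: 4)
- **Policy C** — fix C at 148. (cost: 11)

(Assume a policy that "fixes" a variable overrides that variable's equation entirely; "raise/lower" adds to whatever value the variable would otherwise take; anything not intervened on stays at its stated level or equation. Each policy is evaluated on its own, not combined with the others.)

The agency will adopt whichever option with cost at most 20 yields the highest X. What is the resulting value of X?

Policy A (C + 52, P − 22):
  R = 69
  C = 89 + 52 = 141
  Q = 30 + 5·69 + 5·141 = 1080
  X = 209 + 2·69 + 2·141 + 1080 = 1709
Policy B (C + 30):
  R = 69
  C = 89 + 30 = 119
  Q = 30 + 5·69 + 5·119 = 970
  X = 209 + 2·69 + 2·119 + 970 = 1555
Policy C (C := 148):
  R = 69
  C = 148
  Q = 30 + 5·69 + 5·148 = 1115
  X = 209 + 2·69 + 2·148 + 1115 = 1758
Comparing — Policy A: X=1709, Policy B: X=1555, Policy C: X=1758. Highest is 1758 (Policy C).

1758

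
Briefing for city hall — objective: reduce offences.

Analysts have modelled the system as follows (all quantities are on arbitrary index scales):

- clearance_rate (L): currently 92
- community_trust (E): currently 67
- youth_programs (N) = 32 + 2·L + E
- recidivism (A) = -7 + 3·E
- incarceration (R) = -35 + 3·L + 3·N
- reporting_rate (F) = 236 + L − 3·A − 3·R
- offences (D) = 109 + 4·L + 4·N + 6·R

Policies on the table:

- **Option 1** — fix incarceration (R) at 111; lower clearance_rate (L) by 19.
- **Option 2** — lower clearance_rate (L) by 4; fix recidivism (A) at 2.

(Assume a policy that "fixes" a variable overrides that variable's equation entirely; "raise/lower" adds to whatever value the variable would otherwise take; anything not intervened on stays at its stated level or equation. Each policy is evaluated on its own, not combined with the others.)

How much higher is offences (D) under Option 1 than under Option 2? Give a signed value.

-5838

Option 1 (R := 111, L − 19):
  L = 92 − 19 = 73
  E = 67
  N = 32 + 2·73 + 67 = 245
  R = 111
  D = 109 + 4·73 + 4·245 + 6·111 = 2047
Option 2 (L − 4, A := 2):
  L = 92 − 4 = 88
  E = 67
  N = 32 + 2·88 + 67 = 275
  R = -35 + 3·88 + 3·275 = 1054
  D = 109 + 4·88 + 4·275 + 6·1054 = 7885
D: 2047 − 7885 = -5838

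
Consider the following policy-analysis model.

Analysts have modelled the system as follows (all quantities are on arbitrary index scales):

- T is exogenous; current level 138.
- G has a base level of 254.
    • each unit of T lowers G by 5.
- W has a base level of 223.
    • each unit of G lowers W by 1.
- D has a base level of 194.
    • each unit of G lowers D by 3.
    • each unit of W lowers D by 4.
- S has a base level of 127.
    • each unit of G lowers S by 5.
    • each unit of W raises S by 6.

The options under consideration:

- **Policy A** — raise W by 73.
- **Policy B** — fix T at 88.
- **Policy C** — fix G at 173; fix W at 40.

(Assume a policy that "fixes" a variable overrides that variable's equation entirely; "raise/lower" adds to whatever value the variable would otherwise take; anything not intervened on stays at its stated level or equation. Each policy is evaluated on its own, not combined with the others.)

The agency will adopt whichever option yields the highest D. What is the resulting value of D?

Policy A (W + 73):
  T = 138
  G = 254 − 5·138 = -436
  W = 223 − (-436) (+73 from intervention) = 732
  D = 194 − 3·(-436) − 4·732 = -1426
Policy B (T := 88):
  T = 88
  G = 254 − 5·88 = -186
  W = 223 − (-186) = 409
  D = 194 − 3·(-186) − 4·409 = -884
Policy C (G := 173, W := 40):
  T = 138
  G = 173
  W = 40
  D = 194 − 3·173 − 4·40 = -485
Comparing — Policy A: D=-1426, Policy B: D=-884, Policy C: D=-485. Highest is -485 (Policy C).

-485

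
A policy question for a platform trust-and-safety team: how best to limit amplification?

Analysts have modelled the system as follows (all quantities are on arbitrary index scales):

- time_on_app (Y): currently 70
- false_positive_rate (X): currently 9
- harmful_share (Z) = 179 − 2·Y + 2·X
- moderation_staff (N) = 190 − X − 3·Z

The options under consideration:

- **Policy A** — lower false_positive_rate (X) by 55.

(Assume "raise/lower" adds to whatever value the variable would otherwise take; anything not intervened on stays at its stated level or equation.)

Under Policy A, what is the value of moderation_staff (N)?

Policy A (X − 55):
  Y = 70
  X = 9 − 55 = -46
  Z = 179 − 2·70 + 2·(-46) = -53
  N = 190 − (-46) − 3·(-53) = 395

395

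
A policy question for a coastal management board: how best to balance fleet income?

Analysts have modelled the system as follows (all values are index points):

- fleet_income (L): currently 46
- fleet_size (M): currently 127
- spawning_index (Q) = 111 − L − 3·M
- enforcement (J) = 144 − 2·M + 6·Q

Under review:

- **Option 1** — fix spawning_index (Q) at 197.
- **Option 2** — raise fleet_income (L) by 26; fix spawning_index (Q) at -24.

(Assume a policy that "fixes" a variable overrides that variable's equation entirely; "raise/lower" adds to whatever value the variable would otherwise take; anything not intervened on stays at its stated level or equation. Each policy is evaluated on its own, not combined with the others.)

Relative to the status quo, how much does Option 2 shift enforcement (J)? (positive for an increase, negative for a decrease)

1752

Baseline:
  L = 46
  M = 127
  Q = 111 − 46 − 3·127 = -316
  J = 144 − 2·127 + 6·(-316) = -2006
Option 2 (L + 26, Q := -24):
  L = 46 + 26 = 72
  M = 127
  Q = -24
  J = 144 − 2·127 + 6·(-24) = -254
Change in J: -254 − (-2006) = 1752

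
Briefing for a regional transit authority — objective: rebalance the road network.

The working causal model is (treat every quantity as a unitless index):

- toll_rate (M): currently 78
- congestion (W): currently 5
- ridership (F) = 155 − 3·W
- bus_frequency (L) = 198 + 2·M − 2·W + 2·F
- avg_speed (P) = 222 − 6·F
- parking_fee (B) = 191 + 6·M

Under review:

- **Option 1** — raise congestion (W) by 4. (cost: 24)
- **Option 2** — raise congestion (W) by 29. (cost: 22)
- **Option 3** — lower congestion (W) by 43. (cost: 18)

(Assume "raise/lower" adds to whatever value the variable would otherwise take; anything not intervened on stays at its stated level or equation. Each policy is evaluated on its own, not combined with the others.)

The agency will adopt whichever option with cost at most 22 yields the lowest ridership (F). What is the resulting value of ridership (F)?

Option 2 (W + 29):
  W = 5 + 29 = 34
  F = 155 − 3·34 = 53
Option 3 (W − 43):
  W = 5 − 43 = -38
  F = 155 − 3·(-38) = 269
Comparing — Option 2: F=53, Option 3: F=269. Lowest is 53 (Option 2).

53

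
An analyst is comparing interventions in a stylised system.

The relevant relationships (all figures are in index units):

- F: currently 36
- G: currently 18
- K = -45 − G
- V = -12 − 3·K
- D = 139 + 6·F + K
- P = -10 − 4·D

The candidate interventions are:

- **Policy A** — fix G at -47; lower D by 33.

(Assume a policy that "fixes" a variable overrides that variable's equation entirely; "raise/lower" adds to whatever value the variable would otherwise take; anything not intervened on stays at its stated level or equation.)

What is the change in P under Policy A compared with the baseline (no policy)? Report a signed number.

Baseline:
  F = 36
  G = 18
  K = -45 − 18 = -63
  D = 139 + 6·36 + (-63) = 292
  P = -10 − 4·292 = -1178
Policy A (G := -47, D − 33):
  F = 36
  G = -47
  K = -45 − (-47) = 2
  D = 139 + 6·36 + 2 (−33 from intervention) = 324
  P = -10 − 4·324 = -1306
Change in P: -1306 − (-1178) = -128

-128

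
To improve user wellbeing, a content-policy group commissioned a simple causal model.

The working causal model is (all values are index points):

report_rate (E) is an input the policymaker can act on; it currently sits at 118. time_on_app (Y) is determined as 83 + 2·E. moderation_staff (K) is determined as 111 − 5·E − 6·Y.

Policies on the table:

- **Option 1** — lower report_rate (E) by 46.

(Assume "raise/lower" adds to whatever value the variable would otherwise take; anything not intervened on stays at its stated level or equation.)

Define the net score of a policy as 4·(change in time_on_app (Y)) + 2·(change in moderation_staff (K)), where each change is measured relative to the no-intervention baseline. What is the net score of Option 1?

Baseline:
  E = 118
  Y = 83 + 2·118 = 319
  K = 111 − 5·118 − 6·319 = -2393
Option 1 (E − 46):
  E = 118 − 46 = 72
  Y = 83 + 2·72 = 227
  K = 111 − 5·72 − 6·227 = -1611
ΔY = 227 − 319 = -92; ΔK = -1611 − (-2393) = 782
Score = 4·(-92) + 2·782 = 1196

1196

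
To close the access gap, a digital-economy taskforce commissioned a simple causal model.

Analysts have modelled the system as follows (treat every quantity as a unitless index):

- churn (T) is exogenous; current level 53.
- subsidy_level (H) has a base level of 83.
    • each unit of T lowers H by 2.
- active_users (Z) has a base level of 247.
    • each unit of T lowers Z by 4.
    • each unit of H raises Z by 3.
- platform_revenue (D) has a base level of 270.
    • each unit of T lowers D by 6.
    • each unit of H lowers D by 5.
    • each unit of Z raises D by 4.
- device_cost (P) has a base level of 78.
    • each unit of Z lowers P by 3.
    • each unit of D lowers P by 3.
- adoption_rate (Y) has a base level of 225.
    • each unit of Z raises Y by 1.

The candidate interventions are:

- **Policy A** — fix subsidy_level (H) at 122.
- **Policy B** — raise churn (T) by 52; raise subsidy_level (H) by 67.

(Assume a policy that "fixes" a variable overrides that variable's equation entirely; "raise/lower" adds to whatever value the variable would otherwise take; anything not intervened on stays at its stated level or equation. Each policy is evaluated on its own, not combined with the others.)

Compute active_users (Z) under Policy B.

-353

Policy B (T + 52, H + 67):
  T = 53 + 52 = 105
  H = 83 − 2·105 (+67 from intervention) = -60
  Z = 247 − 4·105 + 3·(-60) = -353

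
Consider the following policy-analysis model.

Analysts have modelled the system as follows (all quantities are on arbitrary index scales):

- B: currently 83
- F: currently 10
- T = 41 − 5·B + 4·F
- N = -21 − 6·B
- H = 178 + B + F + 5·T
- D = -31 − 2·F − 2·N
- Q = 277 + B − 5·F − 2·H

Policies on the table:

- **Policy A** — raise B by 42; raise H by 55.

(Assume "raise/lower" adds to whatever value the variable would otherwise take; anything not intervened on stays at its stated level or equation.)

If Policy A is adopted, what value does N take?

Policy A (B + 42, H + 55):
  B = 83 + 42 = 125
  N = -21 − 6·125 = -771

-771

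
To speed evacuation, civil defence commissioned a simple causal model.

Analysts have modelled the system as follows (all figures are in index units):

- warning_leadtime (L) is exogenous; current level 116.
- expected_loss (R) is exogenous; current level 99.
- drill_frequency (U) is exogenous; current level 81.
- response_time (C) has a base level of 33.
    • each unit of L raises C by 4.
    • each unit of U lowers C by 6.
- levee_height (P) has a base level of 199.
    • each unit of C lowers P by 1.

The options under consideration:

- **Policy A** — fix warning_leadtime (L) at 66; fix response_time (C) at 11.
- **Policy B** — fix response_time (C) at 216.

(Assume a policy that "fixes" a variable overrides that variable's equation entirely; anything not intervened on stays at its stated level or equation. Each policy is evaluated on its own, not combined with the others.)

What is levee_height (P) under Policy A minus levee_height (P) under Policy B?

Policy A (L := 66, C := 11):
  L = 66
  U = 81
  C = 11
  P = 199 − 11 = 188
Policy B (C := 216):
  L = 116
  U = 81
  C = 216
  P = 199 − 216 = -17
P: 188 − (-17) = 205

205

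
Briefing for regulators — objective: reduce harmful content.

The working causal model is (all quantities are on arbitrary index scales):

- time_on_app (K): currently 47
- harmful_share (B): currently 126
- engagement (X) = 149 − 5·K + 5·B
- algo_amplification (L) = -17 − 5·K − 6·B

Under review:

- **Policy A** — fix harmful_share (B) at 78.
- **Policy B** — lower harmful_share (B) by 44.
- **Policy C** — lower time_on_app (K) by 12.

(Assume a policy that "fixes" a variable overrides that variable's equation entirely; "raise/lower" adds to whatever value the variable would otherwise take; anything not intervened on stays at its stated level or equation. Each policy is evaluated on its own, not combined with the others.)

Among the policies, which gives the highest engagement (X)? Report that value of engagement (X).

Policy A (B := 78):
  K = 47
  B = 78
  X = 149 − 5·47 + 5·78 = 304
Policy B (B − 44):
  K = 47
  B = 126 − 44 = 82
  X = 149 − 5·47 + 5·82 = 324
Policy C (K − 12):
  K = 47 − 12 = 35
  B = 126
  X = 149 − 5·35 + 5·126 = 604
Comparing — Policy A: X=304, Policy B: X=324, Policy C: X=604. Highest is 604 (Policy C).

604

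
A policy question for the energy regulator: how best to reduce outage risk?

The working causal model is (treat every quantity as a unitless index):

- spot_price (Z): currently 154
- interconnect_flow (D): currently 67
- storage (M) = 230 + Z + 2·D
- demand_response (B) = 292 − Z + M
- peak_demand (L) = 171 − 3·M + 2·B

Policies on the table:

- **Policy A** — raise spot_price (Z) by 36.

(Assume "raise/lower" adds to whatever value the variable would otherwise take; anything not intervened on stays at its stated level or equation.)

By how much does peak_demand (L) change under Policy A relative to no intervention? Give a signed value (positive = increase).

Baseline:
  Z = 154
  D = 67
  M = 230 + 154 + 2·67 = 518
  B = 292 − 154 + 518 = 656
  L = 171 − 3·518 + 2·656 = -71
Policy A (Z + 36):
  Z = 154 + 36 = 190
  D = 67
  M = 230 + 190 + 2·67 = 554
  B = 292 − 190 + 554 = 656
  L = 171 − 3·554 + 2·656 = -179
Change in L: -179 − (-71) = -108

-108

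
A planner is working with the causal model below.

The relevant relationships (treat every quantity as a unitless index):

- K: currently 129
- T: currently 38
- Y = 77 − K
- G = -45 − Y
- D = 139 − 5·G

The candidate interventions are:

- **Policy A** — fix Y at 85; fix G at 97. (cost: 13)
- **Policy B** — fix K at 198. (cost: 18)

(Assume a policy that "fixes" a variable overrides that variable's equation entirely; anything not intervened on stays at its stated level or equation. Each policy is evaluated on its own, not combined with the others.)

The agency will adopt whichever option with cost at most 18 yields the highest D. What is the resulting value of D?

Policy A (Y := 85, G := 97):
  K = 129
  Y = 85
  G = 97
  D = 139 − 5·97 = -346
Policy B (K := 198):
  K = 198
  Y = 77 − 198 = -121
  G = -45 − (-121) = 76
  D = 139 − 5·76 = -241
Comparing — Policy A: D=-346, Policy B: D=-241. Highest is -241 (Policy B).

-241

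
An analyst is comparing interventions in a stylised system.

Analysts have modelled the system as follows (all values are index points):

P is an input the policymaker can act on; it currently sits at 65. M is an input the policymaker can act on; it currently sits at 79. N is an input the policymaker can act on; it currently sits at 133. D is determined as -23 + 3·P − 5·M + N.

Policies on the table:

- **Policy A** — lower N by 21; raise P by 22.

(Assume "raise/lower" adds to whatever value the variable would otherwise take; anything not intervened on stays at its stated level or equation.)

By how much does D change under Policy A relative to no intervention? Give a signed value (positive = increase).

45

Baseline:
  P = 65
  M = 79
  N = 133
  D = -23 + 3·65 − 5·79 + 133 = -90
Policy A (N − 21, P + 22):
  P = 65 + 22 = 87
  M = 79
  N = 133 − 21 = 112
  D = -23 + 3·87 − 5·79 + 112 = -45
Change in D: -45 − (-90) = 45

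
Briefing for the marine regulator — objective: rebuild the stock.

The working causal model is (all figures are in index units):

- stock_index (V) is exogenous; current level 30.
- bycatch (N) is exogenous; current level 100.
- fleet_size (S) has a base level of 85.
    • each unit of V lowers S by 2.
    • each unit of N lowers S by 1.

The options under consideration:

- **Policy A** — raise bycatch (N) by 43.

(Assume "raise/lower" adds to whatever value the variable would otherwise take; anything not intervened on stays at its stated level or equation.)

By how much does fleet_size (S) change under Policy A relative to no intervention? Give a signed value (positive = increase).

Baseline:
  V = 30
  N = 100
  S = 85 − 2·30 − 100 = -75
Policy A (N + 43):
  V = 30
  N = 100 + 43 = 143
  S = 85 − 2·30 − 143 = -118
Change in S: -118 − (-75) = -43

-43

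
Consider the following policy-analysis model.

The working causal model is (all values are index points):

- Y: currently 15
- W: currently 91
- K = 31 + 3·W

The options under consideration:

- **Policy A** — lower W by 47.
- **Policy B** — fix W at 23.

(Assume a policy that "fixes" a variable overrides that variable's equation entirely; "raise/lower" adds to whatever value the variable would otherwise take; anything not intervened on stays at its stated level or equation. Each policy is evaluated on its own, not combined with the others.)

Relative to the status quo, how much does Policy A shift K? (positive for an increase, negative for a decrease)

Baseline:
  W = 91
  K = 31 + 3·91 = 304
Policy A (W − 47):
  W = 91 − 47 = 44
  K = 31 + 3·44 = 163
Change in K: 163 − 304 = -141

-141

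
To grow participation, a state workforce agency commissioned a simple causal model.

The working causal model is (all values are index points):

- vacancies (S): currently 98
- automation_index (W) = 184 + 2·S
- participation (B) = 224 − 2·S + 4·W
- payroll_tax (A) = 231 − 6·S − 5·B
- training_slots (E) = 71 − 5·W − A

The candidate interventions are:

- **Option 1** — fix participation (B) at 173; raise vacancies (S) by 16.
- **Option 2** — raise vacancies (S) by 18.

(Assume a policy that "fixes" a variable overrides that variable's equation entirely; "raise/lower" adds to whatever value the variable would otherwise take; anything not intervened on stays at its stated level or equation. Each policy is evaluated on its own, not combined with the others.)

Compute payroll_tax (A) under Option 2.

Option 2 (S + 18):
  S = 98 + 18 = 116
  W = 184 + 2·116 = 416
  B = 224 − 2·116 + 4·416 = 1656
  A = 231 − 6·116 − 5·1656 = -8745

-8745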